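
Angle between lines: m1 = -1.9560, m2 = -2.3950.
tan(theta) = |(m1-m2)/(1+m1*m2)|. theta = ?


m1-m2 = 0.439
1+m1*m2 = 5.68462
tan(theta) = |0.439/5.68462| = 0.077226
theta = arctan(|0.439/5.68462|) = 4.4160 degrees (acute angle)

4.4160 degrees


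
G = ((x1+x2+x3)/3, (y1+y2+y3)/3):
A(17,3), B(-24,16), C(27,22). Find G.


Gx = (17- 24+27)/3 = 20/3 = 6.6667
Gy = (3+16+22)/3 = 41/3 = 13.6667

G = (6.6667, 13.6667)


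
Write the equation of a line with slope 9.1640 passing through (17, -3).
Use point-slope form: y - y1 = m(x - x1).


y + 3 = 9.1640(x - 17)
y = 9.1640x - 3 - 9.1640*17
y = 9.1640x - 158.7880

y = 9.1640x - 158.7880


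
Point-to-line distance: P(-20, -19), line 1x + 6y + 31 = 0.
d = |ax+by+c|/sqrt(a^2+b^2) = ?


|1*(-20) + 6*(-19) + 31| = |-103| = 103
sqrt(1 + 36) = sqrt(37) = 6.0828
d = 103/sqrt(37) = 16.9331

16.9331


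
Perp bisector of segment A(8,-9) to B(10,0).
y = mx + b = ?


Midpoint = (9, -4.5)
Slope of AB = dy/dx = 9/2 = 4.5000
Perp slope = -dx/dy = -2/9 = -0.2222
b = My - (perp slope)*Mx = -4.5 + (2*9)/9 = -4.5 + 2.0000 = -2.5000

y = -0.2222x - 2.5000


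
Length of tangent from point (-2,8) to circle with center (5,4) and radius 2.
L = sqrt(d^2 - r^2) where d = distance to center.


d = sqrt((-2-5)^2 + (8-4)^2) = sqrt(49+16) = 8.0623
L = sqrt(65.0000 - 4) = sqrt(61.0000) = 7.8102

7.8102


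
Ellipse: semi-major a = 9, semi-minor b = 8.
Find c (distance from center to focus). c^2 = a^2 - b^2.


c^2 = 9^2 - 8^2 = 81 - 64 = 17
c = sqrt(17) = 4.1231

c = 4.1231


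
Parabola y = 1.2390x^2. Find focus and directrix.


a = 1.2390
1/(4a) = 0.2018
Focus = (0, 0.2018)
Directrix: y = -0.2018

Focus = (0, 0.2018), Directrix: y = -0.2018


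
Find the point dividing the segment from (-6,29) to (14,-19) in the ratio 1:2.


Px = (1*14 + 2*(-6))/3 = 2/3 = 0.6667
Py = (1*(-19) + 2*29)/3 = 39/3 = 13.0000

P = (0.6667, 13.0000)


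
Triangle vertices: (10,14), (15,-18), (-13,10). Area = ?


10*(-18-10) = -280
15*(10-14) = -60
-13*(14+ 18) = -416
sum = -756
Area = |-756|/2 = 378.0000

378.0000 sq units


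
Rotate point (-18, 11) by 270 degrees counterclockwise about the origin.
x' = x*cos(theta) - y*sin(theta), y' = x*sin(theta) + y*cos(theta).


cos(270) = 0, sin(270) = -1
x' = -18*0 - 11*(-1) = 11
y' = -18*(-1) + 11*0 = 18

(11, 18)


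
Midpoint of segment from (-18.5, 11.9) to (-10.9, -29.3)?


Mx = (-18.5 - 10.9)/2 = -29.4/2 = -14.7000
My = (11.9 - 29.3)/2 = -17.4/2 = -8.7000

(-14.7000, -8.7000)


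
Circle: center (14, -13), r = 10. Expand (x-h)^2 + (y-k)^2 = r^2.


(x-14)^2 + (y+ 13)^2 = 10^2
D = -2h = -28, E = -2k = 26
F = h^2+k^2-r^2 = 196+169-100 = 265

x^2 + y^2 - 28x + 26y + 265 = 0


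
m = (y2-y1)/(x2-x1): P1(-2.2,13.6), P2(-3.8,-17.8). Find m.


dy = -17.8 - 13.6 = -31.4
dx = -3.8 + 2.2 = -1.6
m = -31.4/(-1.6) = 19.6250

m = 19.6250


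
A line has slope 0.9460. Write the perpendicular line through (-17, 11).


Perpendicular slope = -1/m1 = -1/0.9460 = -1.0571
b2 = y0 - m2*x0 = 11 - 17/0.9460 = 11 - 17.9704 = -6.9704

y = -1.0571x - 6.9704


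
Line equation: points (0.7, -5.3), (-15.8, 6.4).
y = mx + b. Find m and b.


m = (11.7)/(-16.5) = -0.7091
b = y1 - m*x1 = -5.3 - (11.7*0.7)/(-16.5) = -5.3 + 0.4964 = -4.8036

y = -0.7091x - 4.8036


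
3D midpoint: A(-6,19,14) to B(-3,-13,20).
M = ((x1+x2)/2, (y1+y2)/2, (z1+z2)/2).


Mx = (-6- 3)/2 = -4.5000
My = (19- 13)/2 = 3.0000
Mz = (14+20)/2 = 17.0000

M = (-4.5000, 3.0000, 17.0000)


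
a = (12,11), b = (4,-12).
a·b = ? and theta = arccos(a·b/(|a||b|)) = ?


a·b = 12*4 + 11*(-12) = 48 - 132 = -84
|a| = sqrt(144+121) = 16.2788
|b| = sqrt(16+144) = 12.6491
cos(theta) = -84/(sqrt(265)*sqrt(160)) = -84/sqrt(42400) = -0.407940
theta = arccos(-84/sqrt(42400)) = 114.0755 degrees

a·b = -84, theta = 114.0755 deg


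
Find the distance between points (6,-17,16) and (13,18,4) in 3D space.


dx=7, dy=35, dz=-12
d = sqrt(49+1225+144) = sqrt(1418) = 37.6563

37.6563


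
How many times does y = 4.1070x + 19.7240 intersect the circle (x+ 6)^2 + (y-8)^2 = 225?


Substitute y = 4.1070x + 19.7240: (x+ 6)^2 + (4.1070x+19.7240-8)^2 = 225
Expand to Ax^2 + Bx + C = 0, where b-k = 11.724
A = 1+m^2 = 17.867449
B = 2(m(b-k) - h) = 2(4.1070*11.724 + 6) = 108.300936
C = h^2 + (b-k)^2 - r^2 = 36 + 137.452176 - 225 = -51.547824
disc = B^2-4AC = 11729.0927 + 3684.1125 = 15413.2052
disc > 0

2 intersection points


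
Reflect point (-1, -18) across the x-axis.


Reflection rule for x-axis: (x, -y)
(-1, -18) -> (-1, 18)

(-1, 18)


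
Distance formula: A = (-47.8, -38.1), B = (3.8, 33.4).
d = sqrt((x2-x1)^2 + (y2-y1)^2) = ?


dx = 3.8 + 47.8 = 51.6
dy = 33.4 + 38.1 = 71.5
d = sqrt(2662.56 + 5112.25) = sqrt(7774.81) = 88.1749

88.1749


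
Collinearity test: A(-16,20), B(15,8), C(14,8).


-16*(8-8) + 15*(8-20) + 14*(20-8)
= 0 - 180 + 168 = -12

No, not collinear (determinant = -12)


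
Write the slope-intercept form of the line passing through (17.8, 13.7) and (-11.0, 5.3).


m = (-8.4)/(-28.8) = 0.2917
b = y1 - m*x1 = 13.7 - (-8.4*17.8)/(-28.8) = 13.7 - 5.1917 = 8.5083

y = 0.2917x + 8.5083


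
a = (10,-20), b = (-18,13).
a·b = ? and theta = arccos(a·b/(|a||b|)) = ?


a·b = 10*(-18) - 20*13 = -180 - 260 = -440
|a| = sqrt(100+400) = 22.3607
|b| = sqrt(324+169) = 22.2036
cos(theta) = -440/(sqrt(500)*sqrt(493)) = -440/sqrt(246500) = -0.886225
theta = arccos(-440/sqrt(246500)) = 152.4027 degrees

a·b = -440, theta = 152.4027 deg


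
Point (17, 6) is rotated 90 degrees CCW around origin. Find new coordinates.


cos(90) = 0, sin(90) = 1
x' = 17*0 - 6*1 = -6
y' = 17*1 + 6*0 = 17

(-6, 17)


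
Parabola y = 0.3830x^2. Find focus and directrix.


a = 0.3830
1/(4a) = 0.6527
Focus = (0, 0.6527)
Directrix: y = -0.6527

Focus = (0, 0.6527), Directrix: y = -0.6527


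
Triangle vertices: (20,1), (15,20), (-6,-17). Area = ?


20*(20+ 17) = 740
15*(-17-1) = -270
-6*(1-20) = 114
sum = 584
Area = |584|/2 = 292.0000

292.0000 sq units


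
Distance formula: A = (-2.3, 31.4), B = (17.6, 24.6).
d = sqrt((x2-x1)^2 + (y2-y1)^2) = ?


dx = 17.6 + 2.3 = 19.9
dy = 24.6 - 31.4 = -6.8
d = sqrt(396.01 + 46.24) = sqrt(442.25) = 21.0297

21.0297


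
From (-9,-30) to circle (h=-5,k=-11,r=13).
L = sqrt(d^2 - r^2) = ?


d = sqrt((-9+ 5)^2 + (-30+ 11)^2) = sqrt(16+361) = 19.4165
L = sqrt(377.0000 - 169) = sqrt(208.0000) = 14.4222

14.4222


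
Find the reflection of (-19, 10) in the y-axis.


Reflection rule for y-axis: (-x, y)
(-19, 10) -> (19, 10)

(19, 10)


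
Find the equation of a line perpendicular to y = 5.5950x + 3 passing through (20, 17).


Perpendicular slope = -1/m1 = -1/5.5950 = -0.1787
b2 = y0 - m2*x0 = 17 + 20/5.5950 = 17 + 3.5746 = 20.5746

y = -0.1787x + 20.5746


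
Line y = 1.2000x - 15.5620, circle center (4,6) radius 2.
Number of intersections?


Substitute y = 1.2000x - 15.5620: (x-4)^2 + (1.2000x- 15.5620-6)^2 = 4
Expand to Ax^2 + Bx + C = 0, where b-k = -21.562
A = 1+m^2 = 2.44
B = 2(m(b-k) - h) = 2(1.2000*(-21.562) - 4) = -59.7488
C = h^2 + (b-k)^2 - r^2 = 16 + 464.919844 - 4 = 476.919844
disc = B^2-4AC = 3569.9191 - 4654.7377 = -1084.8186
disc < 0

0 intersection points


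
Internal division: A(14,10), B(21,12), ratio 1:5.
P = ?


Px = (1*21 + 5*14)/6 = 91/6 = 15.1667
Py = (1*12 + 5*10)/6 = 62/6 = 10.3333

P = (15.1667, 10.3333)


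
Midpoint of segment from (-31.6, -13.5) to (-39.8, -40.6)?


Mx = (-31.6 - 39.8)/2 = -71.4/2 = -35.7000
My = (-13.5 - 40.6)/2 = -54.1/2 = -27.0500

(-35.7000, -27.0500)


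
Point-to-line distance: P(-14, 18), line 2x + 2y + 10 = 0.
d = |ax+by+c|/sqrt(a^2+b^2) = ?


|2*(-14) + 2*18 + 10| = |18| = 18
sqrt(4 + 4) = sqrt(8) = 2.8284
d = 18/sqrt(8) = 6.3640

6.3640


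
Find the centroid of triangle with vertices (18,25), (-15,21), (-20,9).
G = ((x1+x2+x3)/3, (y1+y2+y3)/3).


Gx = (18- 15- 20)/3 = -17/3 = -5.6667
Gy = (25+21+9)/3 = 55/3 = 18.3333

G = (-5.6667, 18.3333)


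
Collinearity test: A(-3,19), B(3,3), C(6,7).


-3*(3-7) + 3*(7-19) + 6*(19-3)
= 12 - 36 + 96 = 72

No, not collinear (determinant = 72)


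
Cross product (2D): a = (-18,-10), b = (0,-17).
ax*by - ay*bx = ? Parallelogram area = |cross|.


cross = -18*(-17) + 10*0 = 306 - 0 = 306
Parallelogram area = |306| = 306

cross = 306, parallelogram area = 306


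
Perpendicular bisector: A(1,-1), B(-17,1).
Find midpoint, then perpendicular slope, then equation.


Midpoint = (-8, 0)
Slope of AB = dy/dx = 2/(-18) = -0.1111
Perp slope = -dx/dy = 18/2 = 9.0000
b = My - (perp slope)*Mx = 0 + (-18*(-8))/2 = 0 + 72.0000 = 72.0000

y = 9.0000x + 72.0000


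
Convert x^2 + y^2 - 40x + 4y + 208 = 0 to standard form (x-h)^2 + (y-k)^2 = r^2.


h = -D/2 = 40/2 = 20
k = -E/2 = -4/2 = -2
r^2 = h^2 + k^2 - F = 400 + 4 - 208 = 196
r = 14

Center (20, -2), radius = 14


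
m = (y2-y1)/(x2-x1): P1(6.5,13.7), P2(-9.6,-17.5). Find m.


dy = -17.5 - 13.7 = -31.2
dx = -9.6 - 6.5 = -16.1
m = -31.2/(-16.1) = 1.9379

m = 1.9379


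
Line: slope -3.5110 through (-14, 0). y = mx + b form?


y - 0 = -3.5110(x + 14)
y = -3.5110x + 0 + 3.5110*(-14)
y = -3.5110x - 49.1540

y = -3.5110x - 49.1540


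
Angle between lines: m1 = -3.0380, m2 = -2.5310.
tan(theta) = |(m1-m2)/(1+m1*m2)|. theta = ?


m1-m2 = -0.507
1+m1*m2 = 8.689178
tan(theta) = |-0.507/8.689178| = 0.058348
theta = arctan(|-0.507/8.689178|) = 3.3393 degrees (acute angle)

3.3393 degrees


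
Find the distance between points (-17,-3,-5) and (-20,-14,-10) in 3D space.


dx=-3, dy=-11, dz=-5
d = sqrt(9+121+25) = sqrt(155) = 12.4499

12.4499


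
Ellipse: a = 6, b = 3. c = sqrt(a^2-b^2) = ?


c^2 = 6^2 - 3^2 = 36 - 9 = 27
c = sqrt(27) = 5.1962

c = 5.1962


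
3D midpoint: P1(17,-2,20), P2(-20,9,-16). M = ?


Mx = (17- 20)/2 = -1.5000
My = (-2+9)/2 = 3.5000
Mz = (20- 16)/2 = 2.0000

M = (-1.5000, 3.5000, 2.0000)


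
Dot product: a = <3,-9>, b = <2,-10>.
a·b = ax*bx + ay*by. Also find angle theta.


a·b = 3*2 - 9*(-10) = 6 + 90 = 96
|a| = sqrt(9+81) = 9.4868
|b| = sqrt(4+100) = 10.1980
cos(theta) = 96/(sqrt(90)*sqrt(104)) = 96/sqrt(9360) = 0.992278
theta = arccos(96/sqrt(9360)) = 7.1250 degrees

a·b = 96, theta = 7.1250 deg


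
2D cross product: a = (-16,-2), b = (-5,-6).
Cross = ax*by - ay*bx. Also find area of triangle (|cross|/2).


cross = -16*(-6) + 2*(-5) = 96 - 10 = 86
Triangle area = |86|/2 = 86/2 = 43.0000

cross = 86, triangle area = 43.0000


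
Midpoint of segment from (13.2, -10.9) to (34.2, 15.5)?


Mx = (13.2 + 34.2)/2 = 47.4/2 = 23.7000
My = (-10.9 + 15.5)/2 = 4.6/2 = 2.3000

(23.7000, 2.3000)


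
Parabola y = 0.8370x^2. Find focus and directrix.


a = 0.8370
1/(4a) = 0.2987
Focus = (0, 0.2987)
Directrix: y = -0.2987

Focus = (0, 0.2987), Directrix: y = -0.2987


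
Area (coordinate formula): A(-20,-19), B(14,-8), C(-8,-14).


-20*(-8+ 14) = -120
14*(-14+ 19) = 70
-8*(-19+ 8) = 88
sum = 38
Area = |38|/2 = 19.0000

19.0000 sq units


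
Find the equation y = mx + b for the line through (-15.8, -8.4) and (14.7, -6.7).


m = (1.7)/(30.5) = 0.0557
b = y1 - m*x1 = -8.4 - (1.7*(-15.8))/(30.5) = -8.4 + 0.8807 = -7.5193

y = 0.0557x - 7.5193


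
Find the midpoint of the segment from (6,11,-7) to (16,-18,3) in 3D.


Mx = (6+16)/2 = 11.0000
My = (11- 18)/2 = -3.5000
Mz = (-7+3)/2 = -2.0000

M = (11.0000, -3.5000, -2.0000)


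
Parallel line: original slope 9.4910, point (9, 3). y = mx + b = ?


Parallel lines have equal slopes.
m2 = 9.4910
b2 = 3 - 9.4910*9 = -82.4190

y = 9.4910x - 82.4190


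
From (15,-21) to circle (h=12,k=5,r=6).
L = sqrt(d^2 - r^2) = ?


d = sqrt((15-12)^2 + (-21-5)^2) = sqrt(9+676) = 26.1725
L = sqrt(685.0000 - 36) = sqrt(649.0000) = 25.4755

25.4755


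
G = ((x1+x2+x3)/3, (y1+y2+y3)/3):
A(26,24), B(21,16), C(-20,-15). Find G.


Gx = (26+21- 20)/3 = 27/3 = 9.0000
Gy = (24+16- 15)/3 = 25/3 = 8.3333

G = (9.0000, 8.3333)


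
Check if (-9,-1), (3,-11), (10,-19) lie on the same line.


-9*(-11+ 19) + 3*(-19+ 1) + 10*(-1+ 11)
= -72 - 54 + 100 = -26

No, not collinear (determinant = -26)


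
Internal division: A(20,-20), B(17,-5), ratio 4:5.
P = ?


Px = (4*17 + 5*20)/9 = 168/9 = 18.6667
Py = (4*(-5) + 5*(-20))/9 = -120/9 = -13.3333

P = (18.6667, -13.3333)


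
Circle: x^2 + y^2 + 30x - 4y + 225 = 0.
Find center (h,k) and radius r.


h = -D/2 = -30/2 = -15
k = -E/2 = 4/2 = 2
r^2 = h^2 + k^2 - F = 225 + 4 - 225 = 4
r = 2

Center (-15, 2), radius = 2


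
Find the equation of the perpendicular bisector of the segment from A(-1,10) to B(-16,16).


Midpoint = (-8.5, 13)
Slope of AB = dy/dx = 6/(-15) = -0.4000
Perp slope = -dx/dy = 15/6 = 2.5000
b = My - (perp slope)*Mx = 13 + (-15*(-8.5))/6 = 13 + 21.2500 = 34.2500

y = 2.5000x + 34.2500


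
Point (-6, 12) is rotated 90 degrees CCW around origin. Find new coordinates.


cos(90) = 0, sin(90) = 1
x' = -6*0 - 12*1 = -12
y' = -6*1 + 12*0 = -6

(-12, -6)


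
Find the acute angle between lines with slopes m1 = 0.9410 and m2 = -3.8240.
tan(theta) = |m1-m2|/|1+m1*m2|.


m1-m2 = 4.765
1+m1*m2 = -2.598384
tan(theta) = |4.765/(-2.598384)| = 1.833832
theta = arctan(|4.765/(-2.598384)|) = 61.3961 degrees (acute angle)

61.3961 degrees


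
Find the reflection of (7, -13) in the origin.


Reflection rule for origin: (-x, -y)
(7, -13) -> (-7, 13)

(-7, 13)


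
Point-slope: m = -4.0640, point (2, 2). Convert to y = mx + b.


y - 2 = -4.0640(x - 2)
y = -4.0640x + 2 + 4.0640*2
y = -4.0640x + 10.1280

y = -4.0640x + 10.1280


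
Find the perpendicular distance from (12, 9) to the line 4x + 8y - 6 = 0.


|4*12 + 8*9 - 6| = |114| = 114
sqrt(16 + 64) = sqrt(80) = 8.9443
d = 114/sqrt(80) = 12.7456

12.7456


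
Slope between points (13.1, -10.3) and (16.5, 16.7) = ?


dy = 16.7 + 10.3 = 27.0
dx = 16.5 - 13.1 = 3.4
m = 27.0/3.4 = 7.9412

m = 7.9412


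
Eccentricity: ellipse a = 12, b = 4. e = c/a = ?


c = sqrt(144-16) = sqrt(128) = 11.3137
e = c/a = sqrt(128)/12 = 0.9428

e = 0.9428


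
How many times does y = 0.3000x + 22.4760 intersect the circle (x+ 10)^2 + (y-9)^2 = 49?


Substitute y = 0.3000x + 22.4760: (x+ 10)^2 + (0.3000x+22.4760-9)^2 = 49
Expand to Ax^2 + Bx + C = 0, where b-k = 13.476
A = 1+m^2 = 1.09
B = 2(m(b-k) - h) = 2(0.3000*13.476 + 10) = 28.0856
C = h^2 + (b-k)^2 - r^2 = 100 + 181.602576 - 49 = 232.602576
disc = B^2-4AC = 788.8009 - 1014.1472 = -225.3463
disc < 0

0 intersection points


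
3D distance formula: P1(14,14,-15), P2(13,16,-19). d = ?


dx=-1, dy=2, dz=-4
d = sqrt(1+4+16) = sqrt(21) = 4.5826

4.5826


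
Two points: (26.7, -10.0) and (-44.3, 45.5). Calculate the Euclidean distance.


dx = -44.3 - 26.7 = -71.0
dy = 45.5 + 10.0 = 55.5
d = sqrt(5041.0 + 3080.25) = sqrt(8121.25) = 90.1180

90.1180


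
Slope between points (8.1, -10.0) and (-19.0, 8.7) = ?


dy = 8.7 + 10.0 = 18.7
dx = -19.0 - 8.1 = -27.1
m = 18.7/(-27.1) = -0.6900

m = -0.6900


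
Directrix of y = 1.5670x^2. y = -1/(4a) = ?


a = 1.5670
1/(4a) = 0.1595
directrix: y = -0.1595 = -0.1595

y = -0.1595


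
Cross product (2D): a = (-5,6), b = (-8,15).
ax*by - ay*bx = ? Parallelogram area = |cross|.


cross = -5*15 - 6*(-8) = -75 + 48 = -27
Parallelogram area = |-27| = 27

cross = -27, parallelogram area = 27


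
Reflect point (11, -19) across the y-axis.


Reflection rule for y-axis: (-x, y)
(11, -19) -> (-11, -19)

(-11, -19)


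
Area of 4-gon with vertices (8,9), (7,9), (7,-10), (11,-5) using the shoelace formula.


sum(xi*y_{i+1}) = 8*9 + 7*(-10) + 7*(-5) + 11*9 = 66
sum(yi*x_{i+1}) = 9*7 + 9*7 - 10*11 - 5*8 = -24
Area = |66 + 24|/2 = 90/2 = 45.0000

45.0000 sq units


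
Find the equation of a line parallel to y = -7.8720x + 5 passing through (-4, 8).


Parallel lines have equal slopes.
m2 = -7.8720
b2 = 8 + 7.8720*(-4) = -23.4880

y = -7.8720x - 23.4880


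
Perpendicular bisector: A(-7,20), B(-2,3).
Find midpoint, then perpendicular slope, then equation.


Midpoint = (-4.5, 11.5)
Slope of AB = dy/dx = -17/5 = -3.4000
Perp slope = -dx/dy = 5/17 = 0.2941
b = My - (perp slope)*Mx = 11.5 + (5*(-4.5))/(-17) = 11.5 + 1.3235 = 12.8235

y = 0.2941x + 12.8235


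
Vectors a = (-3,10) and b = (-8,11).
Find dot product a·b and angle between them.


a·b = -3*(-8) + 10*11 = 24 + 110 = 134
|a| = sqrt(9+100) = 10.4403
|b| = sqrt(64+121) = 13.6015
cos(theta) = 134/(sqrt(109)*sqrt(185)) = 134/sqrt(20165) = 0.943639
theta = arccos(134/sqrt(20165)) = 19.3281 degrees

a·b = 134, theta = 19.3281 deg


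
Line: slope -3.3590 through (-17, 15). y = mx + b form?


y - 15 = -3.3590(x + 17)
y = -3.3590x + 15 + 3.3590*(-17)
y = -3.3590x - 42.1030

y = -3.3590x - 42.1030


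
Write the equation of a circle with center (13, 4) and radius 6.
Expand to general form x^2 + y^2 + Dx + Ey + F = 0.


(x-13)^2 + (y-4)^2 = 6^2
D = -2h = -26, E = -2k = -8
F = h^2+k^2-r^2 = 169+16-36 = 149

x^2 + y^2 - 26x - 8y + 149 = 0


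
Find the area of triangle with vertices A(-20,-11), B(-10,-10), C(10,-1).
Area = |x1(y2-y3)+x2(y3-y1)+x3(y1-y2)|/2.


-20*(-10+ 1) = 180
-10*(-1+ 11) = -100
10*(-11+ 10) = -10
sum = 70
Area = |70|/2 = 35.0000

35.0000 sq units


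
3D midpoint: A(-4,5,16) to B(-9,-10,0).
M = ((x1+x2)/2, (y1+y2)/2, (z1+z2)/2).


Mx = (-4- 9)/2 = -6.5000
My = (5- 10)/2 = -2.5000
Mz = (16+0)/2 = 8.0000

M = (-6.5000, -2.5000, 8.0000)


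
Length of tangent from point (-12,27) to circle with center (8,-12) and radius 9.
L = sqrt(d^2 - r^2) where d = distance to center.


d = sqrt((-12-8)^2 + (27+ 12)^2) = sqrt(400+1521) = 43.8292
L = sqrt(1921.0000 - 81) = sqrt(1840.0000) = 42.8952

42.8952


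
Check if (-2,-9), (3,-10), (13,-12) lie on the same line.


-2*(-10+ 12) + 3*(-12+ 9) + 13*(-9+ 10)
= -4 - 9 + 13 = 0

Yes, collinear (determinant = 0)


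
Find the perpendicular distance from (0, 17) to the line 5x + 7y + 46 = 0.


|5*0 + 7*17 + 46| = |165| = 165
sqrt(25 + 49) = sqrt(74) = 8.6023
d = 165/sqrt(74) = 19.1809

19.1809


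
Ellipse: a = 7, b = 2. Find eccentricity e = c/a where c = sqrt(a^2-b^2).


c = sqrt(49-4) = sqrt(45) = 6.7082
e = c/a = sqrt(45)/7 = 0.9583

e = 0.9583


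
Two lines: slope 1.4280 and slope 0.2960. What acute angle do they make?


m1-m2 = 1.132
1+m1*m2 = 1.422688
tan(theta) = |1.132/1.422688| = 0.795677
theta = arctan(|1.132/1.422688|) = 38.5085 degrees (acute angle)

38.5085 degrees


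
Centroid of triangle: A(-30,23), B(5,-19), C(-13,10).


Gx = (-30+5- 13)/3 = -38/3 = -12.6667
Gy = (23- 19+10)/3 = 14/3 = 4.6667

G = (-12.6667, 4.6667)


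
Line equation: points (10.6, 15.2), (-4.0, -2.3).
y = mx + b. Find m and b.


m = (-17.5)/(-14.6) = 1.1986
b = y1 - m*x1 = 15.2 - (-17.5*10.6)/(-14.6) = 15.2 - 12.7055 = 2.4945

y = 1.1986x + 2.4945


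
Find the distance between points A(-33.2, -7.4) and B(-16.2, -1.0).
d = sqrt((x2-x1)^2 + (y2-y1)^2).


dx = -16.2 + 33.2 = 17
dy = -1.0 + 7.4 = 6.4
d = sqrt(289 + 40.96) = sqrt(329.96) = 18.1648

18.1648


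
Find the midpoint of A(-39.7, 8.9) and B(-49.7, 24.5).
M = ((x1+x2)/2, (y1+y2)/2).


Mx = (-39.7 - 49.7)/2 = -89.4/2 = -44.7000
My = (8.9 + 24.5)/2 = 33.4/2 = 16.7000

(-44.7000, 16.7000)


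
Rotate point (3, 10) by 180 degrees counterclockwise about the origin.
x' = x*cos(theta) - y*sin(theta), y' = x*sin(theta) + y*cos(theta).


cos(180) = -1, sin(180) = 0
x' = 3*(-1) - 10*0 = -3
y' = 3*0 + 10*(-1) = -10

(-3, -10)


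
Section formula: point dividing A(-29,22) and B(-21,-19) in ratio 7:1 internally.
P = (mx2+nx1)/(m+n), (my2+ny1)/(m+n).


Px = (7*(-21) + 1*(-29))/8 = -176/8 = -22.0000
Py = (7*(-19) + 1*22)/8 = -111/8 = -13.8750

P = (-22.0000, -13.8750)


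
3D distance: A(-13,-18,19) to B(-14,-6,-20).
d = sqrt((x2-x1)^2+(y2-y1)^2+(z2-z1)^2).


dx=-1, dy=12, dz=-39
d = sqrt(1+144+1521) = sqrt(1666) = 40.8167

40.8167


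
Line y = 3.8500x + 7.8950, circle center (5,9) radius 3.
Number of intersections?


Substitute y = 3.8500x + 7.8950: (x-5)^2 + (3.8500x+7.8950-9)^2 = 9
Expand to Ax^2 + Bx + C = 0, where b-k = -1.105
A = 1+m^2 = 15.8225
B = 2(m(b-k) - h) = 2(3.8500*(-1.105) - 5) = -18.5085
C = h^2 + (b-k)^2 - r^2 = 25 + 1.221025 - 9 = 17.221025
disc = B^2-4AC = 342.5646 - 1089.9187 = -747.3541
disc < 0

0 intersection points


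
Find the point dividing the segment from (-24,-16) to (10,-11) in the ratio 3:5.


Px = (3*10 + 5*(-24))/8 = -90/8 = -11.2500
Py = (3*(-11) + 5*(-16))/8 = -113/8 = -14.1250

P = (-11.2500, -14.1250)


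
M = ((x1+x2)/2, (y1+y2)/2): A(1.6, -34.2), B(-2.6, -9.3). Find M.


Mx = (1.6 - 2.6)/2 = -1.0/2 = -0.5000
My = (-34.2 - 9.3)/2 = -43.5/2 = -21.7500

(-0.5000, -21.7500)


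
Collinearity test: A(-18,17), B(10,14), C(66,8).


-18*(14-8) + 10*(8-17) + 66*(17-14)
= -108 - 90 + 198 = 0

Yes, collinear (determinant = 0)


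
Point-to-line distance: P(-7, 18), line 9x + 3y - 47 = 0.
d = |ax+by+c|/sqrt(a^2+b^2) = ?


|9*(-7) + 3*18 - 47| = |-56| = 56
sqrt(81 + 9) = sqrt(90) = 9.4868
d = 56/sqrt(90) = 5.9029

5.9029


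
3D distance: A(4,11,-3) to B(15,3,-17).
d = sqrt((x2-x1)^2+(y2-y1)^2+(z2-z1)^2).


dx=11, dy=-8, dz=-14
d = sqrt(121+64+196) = sqrt(381) = 19.5192

19.5192


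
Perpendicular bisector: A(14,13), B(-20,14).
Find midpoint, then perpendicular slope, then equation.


Midpoint = (-3, 13.5)
Slope of AB = dy/dx = 1/(-34) = -0.0294
Perp slope = -dx/dy = 34/1 = 34.0000
b = My - (perp slope)*Mx = 13.5 + (-34*(-3))/1 = 13.5 + 102.0000 = 115.5000

y = 34.0000x + 115.5000


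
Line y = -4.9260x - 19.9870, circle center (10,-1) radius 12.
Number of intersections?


Substitute y = -4.9260x - 19.9870: (x-10)^2 + (-4.9260x- 19.9870+ 1)^2 = 144
Expand to Ax^2 + Bx + C = 0, where b-k = -18.987
A = 1+m^2 = 25.265476
B = 2(m(b-k) - h) = 2(-4.9260*(-18.987) - 10) = 167.059924
C = h^2 + (b-k)^2 - r^2 = 100 + 360.506169 - 144 = 316.506169
disc = B^2-4AC = 27909.0182 - 31986.7161 = -4077.6979
disc < 0

0 intersection points


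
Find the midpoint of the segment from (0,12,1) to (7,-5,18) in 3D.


Mx = (0+7)/2 = 3.5000
My = (12- 5)/2 = 3.5000
Mz = (1+18)/2 = 9.5000

M = (3.5000, 3.5000, 9.5000)


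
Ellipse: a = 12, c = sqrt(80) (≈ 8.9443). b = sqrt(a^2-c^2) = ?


b^2 = 12^2 - (sqrt(80))^2 = 144 - 80 = 64
b = sqrt(64) = 8

b = 8


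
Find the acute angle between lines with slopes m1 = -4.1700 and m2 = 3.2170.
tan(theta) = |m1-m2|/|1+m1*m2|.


m1-m2 = -7.387
1+m1*m2 = -12.41489
tan(theta) = |-7.387/(-12.41489)| = 0.595011
theta = arctan(|-7.387/(-12.41489)|) = 30.7531 degrees (acute angle)

30.7531 degrees


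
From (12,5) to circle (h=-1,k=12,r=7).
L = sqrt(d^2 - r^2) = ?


d = sqrt((12+ 1)^2 + (5-12)^2) = sqrt(169+49) = 14.7648
L = sqrt(218.0000 - 49) = sqrt(169.0000) = 13.0000

13.0000


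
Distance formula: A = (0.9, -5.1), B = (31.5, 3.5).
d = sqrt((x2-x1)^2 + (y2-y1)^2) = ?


dx = 31.5 - 0.9 = 30.6
dy = 3.5 + 5.1 = 8.6
d = sqrt(936.36 + 73.96) = sqrt(1010.32) = 31.7855

31.7855


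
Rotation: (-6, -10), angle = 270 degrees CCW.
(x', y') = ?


cos(270) = 0, sin(270) = -1
x' = -6*0 + 10*(-1) = -10
y' = -6*(-1) - 10*0 = 6

(-10, 6)


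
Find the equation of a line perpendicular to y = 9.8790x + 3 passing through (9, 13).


Perpendicular slope = -1/m1 = -1/9.8790 = -0.1012
b2 = y0 - m2*x0 = 13 + 9/9.8790 = 13 + 0.9110 = 13.9110

y = -0.1012x + 13.9110


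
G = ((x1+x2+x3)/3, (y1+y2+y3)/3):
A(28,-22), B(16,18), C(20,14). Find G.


Gx = (28+16+20)/3 = 64/3 = 21.3333
Gy = (-22+18+14)/3 = 10/3 = 3.3333

G = (21.3333, 3.3333)


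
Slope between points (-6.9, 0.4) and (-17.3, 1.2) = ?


dy = 1.2 - 0.4 = 0.8
dx = -17.3 + 6.9 = -10.4
m = 0.8/(-10.4) = -0.0769

m = -0.0769


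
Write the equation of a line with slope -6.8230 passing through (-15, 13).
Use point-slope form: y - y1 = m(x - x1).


y - 13 = -6.8230(x + 15)
y = -6.8230x + 13 + 6.8230*(-15)
y = -6.8230x - 89.3450

y = -6.8230x - 89.3450


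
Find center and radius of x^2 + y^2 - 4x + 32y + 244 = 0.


h = -D/2 = 4/2 = 2
k = -E/2 = -32/2 = -16
r^2 = h^2 + k^2 - F = 4 + 256 - 244 = 16
r = 4

Center (2, -16), radius = 4


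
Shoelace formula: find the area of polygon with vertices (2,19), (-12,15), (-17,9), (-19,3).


sum(xi*y_{i+1}) = 2*15 - 12*9 - 17*3 - 19*19 = -490
sum(yi*x_{i+1}) = 19*(-12) + 15*(-17) + 9*(-19) + 3*2 = -648
Area = |-490 + 648|/2 = 158/2 = 79.0000

79.0000 sq units


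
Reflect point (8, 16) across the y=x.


Reflection rule for y=x: (y, x)
(8, 16) -> (16, 8)

(16, 8)


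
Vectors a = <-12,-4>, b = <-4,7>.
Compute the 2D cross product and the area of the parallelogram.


cross = -12*7 + 4*(-4) = -84 - 16 = -100
Parallelogram area = |-100| = 100

cross = -100, parallelogram area = 100


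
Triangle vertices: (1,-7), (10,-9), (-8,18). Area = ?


1*(-9-18) = -27
10*(18+ 7) = 250
-8*(-7+ 9) = -16
sum = 207
Area = |207|/2 = 103.5000

103.5000 sq units


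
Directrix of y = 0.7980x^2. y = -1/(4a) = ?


a = 0.7980
1/(4a) = 0.3133
directrix: y = -0.3133 = -0.3133

y = -0.3133


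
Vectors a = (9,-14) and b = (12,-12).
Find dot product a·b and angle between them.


a·b = 9*12 - 14*(-12) = 108 + 168 = 276
|a| = sqrt(81+196) = 16.6433
|b| = sqrt(144+144) = 16.9706
cos(theta) = 276/(sqrt(277)*sqrt(288)) = 276/sqrt(79776) = 0.977176
theta = arccos(276/sqrt(79776)) = 12.2648 degrees

a·b = 276, theta = 12.2648 deg


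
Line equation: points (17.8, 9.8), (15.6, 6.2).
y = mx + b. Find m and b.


m = (-3.6)/(-2.2) = 1.6364
b = y1 - m*x1 = 9.8 - (-3.6*17.8)/(-2.2) = 9.8 - 29.1273 = -19.3273

y = 1.6364x - 19.3273


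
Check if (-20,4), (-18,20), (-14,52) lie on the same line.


-20*(20-52) - 18*(52-4) - 14*(4-20)
= 640 - 864 + 224 = 0

Yes, collinear (determinant = 0)


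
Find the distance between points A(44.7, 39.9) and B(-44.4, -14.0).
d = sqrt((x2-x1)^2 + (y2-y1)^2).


dx = -44.4 - 44.7 = -89.1
dy = -14.0 - 39.9 = -53.9
d = sqrt(7938.81 + 2905.21) = sqrt(10844.02) = 104.1346

104.1346


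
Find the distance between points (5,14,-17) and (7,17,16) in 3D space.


dx=2, dy=3, dz=33
d = sqrt(4+9+1089) = sqrt(1102) = 33.1964

33.1964


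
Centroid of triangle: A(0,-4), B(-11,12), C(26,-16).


Gx = (0- 11+26)/3 = 15/3 = 5.0000
Gy = (-4+12- 16)/3 = -8/3 = -2.6667

G = (5.0000, -2.6667)


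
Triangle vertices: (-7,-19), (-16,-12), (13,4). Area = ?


-7*(-12-4) = 112
-16*(4+ 19) = -368
13*(-19+ 12) = -91
sum = -347
Area = |-347|/2 = 173.5000

173.5000 sq units


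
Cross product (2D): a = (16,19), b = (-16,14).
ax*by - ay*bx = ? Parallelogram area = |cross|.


cross = 16*14 - 19*(-16) = 224 + 304 = 528
Parallelogram area = |528| = 528

cross = 528, parallelogram area = 528


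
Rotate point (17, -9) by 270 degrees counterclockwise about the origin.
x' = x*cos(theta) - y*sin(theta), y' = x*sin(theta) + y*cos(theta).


cos(270) = 0, sin(270) = -1
x' = 17*0 + 9*(-1) = -9
y' = 17*(-1) - 9*0 = -17

(-9, -17)


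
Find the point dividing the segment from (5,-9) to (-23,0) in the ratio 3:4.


Px = (3*(-23) + 4*5)/7 = -49/7 = -7.0000
Py = (3*0 + 4*(-9))/7 = -36/7 = -5.1429

P = (-7.0000, -5.1429)


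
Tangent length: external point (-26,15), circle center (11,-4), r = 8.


d = sqrt((-26-11)^2 + (15+ 4)^2) = sqrt(1369+361) = 41.5933
L = sqrt(1730.0000 - 64) = sqrt(1666.0000) = 40.8167

40.8167


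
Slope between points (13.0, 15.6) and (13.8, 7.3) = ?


dy = 7.3 - 15.6 = -8.3
dx = 13.8 - 13.0 = 0.8
m = -8.3/0.8 = -10.3750

m = -10.3750


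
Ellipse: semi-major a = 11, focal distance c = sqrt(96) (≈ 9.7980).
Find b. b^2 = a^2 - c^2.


b^2 = 11^2 - (sqrt(96))^2 = 121 - 96 = 25
b = sqrt(25) = 5

b = 5


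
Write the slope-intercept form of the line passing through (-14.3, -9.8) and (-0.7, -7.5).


m = (2.3)/(13.6) = 0.1691
b = y1 - m*x1 = -9.8 - (2.3*(-14.3))/(13.6) = -9.8 + 2.4184 = -7.3816

y = 0.1691x - 7.3816


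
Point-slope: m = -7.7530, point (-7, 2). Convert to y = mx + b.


y - 2 = -7.7530(x + 7)
y = -7.7530x + 2 + 7.7530*(-7)
y = -7.7530x - 52.2710

y = -7.7530x - 52.2710


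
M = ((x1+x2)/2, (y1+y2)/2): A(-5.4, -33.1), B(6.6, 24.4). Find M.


Mx = (-5.4 + 6.6)/2 = 1.2/2 = 0.6000
My = (-33.1 + 24.4)/2 = -8.7/2 = -4.3500

(0.6000, -4.3500)


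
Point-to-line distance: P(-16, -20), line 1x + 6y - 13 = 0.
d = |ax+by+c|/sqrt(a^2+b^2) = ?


|1*(-16) + 6*(-20) - 13| = |-149| = 149
sqrt(1 + 36) = sqrt(37) = 6.0828
d = 149/sqrt(37) = 24.4954

24.4954


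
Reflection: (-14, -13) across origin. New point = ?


Reflection rule for origin: (-x, -y)
(-14, -13) -> (14, 13)

(14, 13)


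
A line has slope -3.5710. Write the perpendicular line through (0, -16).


Perpendicular slope = -1/m1 = -1/(-3.5710) = 0.2800
b2 = y0 - m2*x0 = -16 + 0/(-3.5710) = -16 + 0 = -16.0000

y = 0.2800x - 16.0000


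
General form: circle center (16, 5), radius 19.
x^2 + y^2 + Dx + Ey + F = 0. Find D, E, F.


(x-16)^2 + (y-5)^2 = 19^2
D = -2h = -32, E = -2k = -10
F = h^2+k^2-r^2 = 256+25-361 = -80

D = -32, E = -10, F = -80


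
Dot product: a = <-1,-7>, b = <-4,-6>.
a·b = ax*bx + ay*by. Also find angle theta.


a·b = -1*(-4) - 7*(-6) = 4 + 42 = 46
|a| = sqrt(1+49) = 7.0711
|b| = sqrt(16+36) = 7.2111
cos(theta) = 46/(sqrt(50)*sqrt(52)) = 46/sqrt(2600) = 0.902134
theta = arccos(46/sqrt(2600)) = 25.5600 degrees

a·b = 46, theta = 25.5600 deg


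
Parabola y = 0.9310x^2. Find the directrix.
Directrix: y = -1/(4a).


a = 0.9310
1/(4a) = 0.2685
directrix: y = -0.2685 = -0.2685

y = -0.2685


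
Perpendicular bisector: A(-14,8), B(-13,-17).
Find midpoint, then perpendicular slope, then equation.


Midpoint = (-13.5, -4.5)
Slope of AB = dy/dx = -25/1 = -25.0000
Perp slope = -dx/dy = 1/25 = 0.0400
b = My - (perp slope)*Mx = -4.5 + (1*(-13.5))/(-25) = -4.5 + 0.5400 = -3.9600

y = 0.0400x - 3.9600


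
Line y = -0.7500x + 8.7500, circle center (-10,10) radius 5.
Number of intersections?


Substitute y = -0.7500x + 8.7500: (x+ 10)^2 + (-0.7500x+8.7500-10)^2 = 25
Expand to Ax^2 + Bx + C = 0, where b-k = -1.25
A = 1+m^2 = 1.5625
B = 2(m(b-k) - h) = 2(-0.7500*(-1.25) + 10) = 21.875
C = h^2 + (b-k)^2 - r^2 = 100 + 1.5625 - 25 = 76.5625
disc = B^2-4AC = 478.5156 - 478.5156 = 0
disc = 0

1 intersection point (tangent)


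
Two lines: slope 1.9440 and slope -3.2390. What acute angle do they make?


m1-m2 = 5.183
1+m1*m2 = -5.296616
tan(theta) = |5.183/(-5.296616)| = 0.978549
theta = arctan(|5.183/(-5.296616)|) = 44.3788 degrees (acute angle)

44.3788 degrees


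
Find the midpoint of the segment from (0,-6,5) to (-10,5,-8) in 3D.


Mx = (0- 10)/2 = -5.0000
My = (-6+5)/2 = -0.5000
Mz = (5- 8)/2 = -1.5000

M = (-5.0000, -0.5000, -1.5000)


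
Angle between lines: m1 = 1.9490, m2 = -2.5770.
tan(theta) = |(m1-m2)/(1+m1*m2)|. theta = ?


m1-m2 = 4.526
1+m1*m2 = -4.022573
tan(theta) = |4.526/(-4.022573)| = 1.125150
theta = arctan(|4.526/(-4.022573)|) = 48.3703 degrees (acute angle)

48.3703 degrees


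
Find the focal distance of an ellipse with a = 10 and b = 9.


c^2 = 10^2 - 9^2 = 100 - 81 = 19
c = sqrt(19) = 4.3589

c = 4.3589


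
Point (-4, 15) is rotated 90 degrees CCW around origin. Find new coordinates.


cos(90) = 0, sin(90) = 1
x' = -4*0 - 15*1 = -15
y' = -4*1 + 15*0 = -4

(-15, -4)


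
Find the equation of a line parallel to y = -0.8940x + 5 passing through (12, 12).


Parallel lines have equal slopes.
m2 = -0.8940
b2 = 12 + 0.8940*12 = 22.7280

y = -0.8940x + 22.7280


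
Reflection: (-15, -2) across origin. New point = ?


Reflection rule for origin: (-x, -y)
(-15, -2) -> (15, 2)

(15, 2)


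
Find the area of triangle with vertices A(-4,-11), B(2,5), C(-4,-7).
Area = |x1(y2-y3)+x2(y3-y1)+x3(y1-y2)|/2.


-4*(5+ 7) = -48
2*(-7+ 11) = 8
-4*(-11-5) = 64
sum = 24
Area = |24|/2 = 12.0000

12.0000 sq units


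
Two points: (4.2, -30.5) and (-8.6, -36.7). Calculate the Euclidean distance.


dx = -8.6 - 4.2 = -12.8
dy = -36.7 + 30.5 = -6.2
d = sqrt(163.84 + 38.44) = sqrt(202.28) = 14.2225

14.2225


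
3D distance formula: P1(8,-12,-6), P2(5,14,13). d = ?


dx=-3, dy=26, dz=19
d = sqrt(9+676+361) = sqrt(1046) = 32.3419

32.3419


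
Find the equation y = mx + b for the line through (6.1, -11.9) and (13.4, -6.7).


m = (5.2)/(7.3) = 0.7123
b = y1 - m*x1 = -11.9 - (5.2*6.1)/(7.3) = -11.9 - 4.3452 = -16.2452

y = 0.7123x - 16.2452


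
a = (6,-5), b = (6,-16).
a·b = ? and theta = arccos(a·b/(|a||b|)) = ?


a·b = 6*6 - 5*(-16) = 36 + 80 = 116
|a| = sqrt(36+25) = 7.8102
|b| = sqrt(36+256) = 17.0880
cos(theta) = 116/(sqrt(61)*sqrt(292)) = 116/sqrt(17812) = 0.869164
theta = arccos(116/sqrt(17812)) = 29.6384 degrees

a·b = 116, theta = 29.6384 deg


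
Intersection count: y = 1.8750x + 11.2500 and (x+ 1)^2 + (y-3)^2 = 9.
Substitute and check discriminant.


Substitute y = 1.8750x + 11.2500: (x+ 1)^2 + (1.8750x+11.2500-3)^2 = 9
Expand to Ax^2 + Bx + C = 0, where b-k = 8.25
A = 1+m^2 = 4.515625
B = 2(m(b-k) - h) = 2(1.8750*8.25 + 1) = 32.9375
C = h^2 + (b-k)^2 - r^2 = 1 + 68.0625 - 9 = 60.0625
disc = B^2-4AC = 1084.8789 - 1084.8789 = 0
disc = 0

1 intersection point (tangent)


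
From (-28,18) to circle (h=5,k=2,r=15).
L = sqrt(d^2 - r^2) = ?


d = sqrt((-28-5)^2 + (18-2)^2) = sqrt(1089+256) = 36.6742
L = sqrt(1345.0000 - 225) = sqrt(1120.0000) = 33.4664

33.4664


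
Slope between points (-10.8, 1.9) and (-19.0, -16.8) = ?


dy = -16.8 - 1.9 = -18.7
dx = -19.0 + 10.8 = -8.2
m = -18.7/(-8.2) = 2.2805

m = 2.2805


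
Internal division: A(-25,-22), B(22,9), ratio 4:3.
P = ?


Px = (4*22 + 3*(-25))/7 = 13/7 = 1.8571
Py = (4*9 + 3*(-22))/7 = -30/7 = -4.2857

P = (1.8571, -4.2857)


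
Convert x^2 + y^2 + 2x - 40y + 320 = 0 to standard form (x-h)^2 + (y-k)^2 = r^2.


h = -D/2 = -2/2 = -1
k = -E/2 = 40/2 = 20
r^2 = h^2 + k^2 - F = 1 + 400 - 320 = 81
r = 9

Center (-1, 20), radius = 9


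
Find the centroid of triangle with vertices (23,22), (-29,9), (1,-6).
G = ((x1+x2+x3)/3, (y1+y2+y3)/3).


Gx = (23- 29+1)/3 = -5/3 = -1.6667
Gy = (22+9- 6)/3 = 25/3 = 8.3333

G = (-1.6667, 8.3333)


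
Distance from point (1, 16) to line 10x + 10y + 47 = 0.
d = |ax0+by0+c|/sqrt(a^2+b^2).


|10*1 + 10*16 + 47| = |217| = 217
sqrt(100 + 100) = sqrt(200) = 14.1421
d = 217/sqrt(200) = 15.3442

15.3442


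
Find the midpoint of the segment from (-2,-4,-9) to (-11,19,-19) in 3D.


Mx = (-2- 11)/2 = -6.5000
My = (-4+19)/2 = 7.5000
Mz = (-9- 19)/2 = -14.0000

M = (-6.5000, 7.5000, -14.0000)


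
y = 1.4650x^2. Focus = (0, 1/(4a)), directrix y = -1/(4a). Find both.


a = 1.4650
1/(4a) = 0.1706
Focus = (0, 0.1706)
Directrix: y = -0.1706

Focus = (0, 0.1706), Directrix: y = -0.1706


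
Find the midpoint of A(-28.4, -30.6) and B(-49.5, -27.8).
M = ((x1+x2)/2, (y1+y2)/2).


Mx = (-28.4 - 49.5)/2 = -77.9/2 = -38.9500
My = (-30.6 - 27.8)/2 = -58.4/2 = -29.2000

(-38.9500, -29.2000)


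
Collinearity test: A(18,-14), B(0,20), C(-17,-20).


18*(20+ 20) + 0*(-20+ 14) - 17*(-14-20)
= 720 + 0 + 578 = 1298

No, not collinear (determinant = 1298)


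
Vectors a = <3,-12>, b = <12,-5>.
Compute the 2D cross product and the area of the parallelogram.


cross = 3*(-5) + 12*12 = -15 + 144 = 129
Parallelogram area = |129| = 129

cross = 129, parallelogram area = 129


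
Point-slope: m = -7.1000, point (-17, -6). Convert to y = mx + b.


y + 6 = -7.1000(x + 17)
y = -7.1000x - 6 + 7.1000*(-17)
y = -7.1000x - 126.7000

y = -7.1000x - 126.7000


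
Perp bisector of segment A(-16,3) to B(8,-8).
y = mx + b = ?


Midpoint = (-4, -2.5)
Slope of AB = dy/dx = -11/24 = -0.4583
Perp slope = -dx/dy = 24/11 = 2.1818
b = My - (perp slope)*Mx = -2.5 + (24*(-4))/(-11) = -2.5 + 8.7273 = 6.2273

y = 2.1818x + 6.2273


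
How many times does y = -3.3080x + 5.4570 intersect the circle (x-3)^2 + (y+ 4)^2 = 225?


Substitute y = -3.3080x + 5.4570: (x-3)^2 + (-3.3080x+5.4570+ 4)^2 = 225
Expand to Ax^2 + Bx + C = 0, where b-k = 9.457
A = 1+m^2 = 11.942864
B = 2(m(b-k) - h) = 2(-3.3080*9.457 - 3) = -68.567512
C = h^2 + (b-k)^2 - r^2 = 9 + 89.434849 - 225 = -126.565151
disc = B^2-4AC = 4701.5037 + 6046.2015 = 10747.7052
disc > 0

2 intersection points


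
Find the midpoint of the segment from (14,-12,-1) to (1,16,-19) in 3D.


Mx = (14+1)/2 = 7.5000
My = (-12+16)/2 = 2.0000
Mz = (-1- 19)/2 = -10.0000

M = (7.5000, 2.0000, -10.0000)


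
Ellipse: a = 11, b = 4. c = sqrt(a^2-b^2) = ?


c^2 = 11^2 - 4^2 = 121 - 16 = 105
c = sqrt(105) = 10.2470

c = 10.2470


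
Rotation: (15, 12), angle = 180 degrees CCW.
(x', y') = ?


cos(180) = -1, sin(180) = 0
x' = 15*(-1) - 12*0 = -15
y' = 15*0 + 12*(-1) = -12

(-15, -12)


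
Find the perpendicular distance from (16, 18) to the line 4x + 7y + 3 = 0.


|4*16 + 7*18 + 3| = |193| = 193
sqrt(16 + 49) = sqrt(65) = 8.0623
d = 193/sqrt(65) = 23.9387

23.9387


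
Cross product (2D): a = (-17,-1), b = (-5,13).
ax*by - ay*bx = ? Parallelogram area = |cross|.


cross = -17*13 + 1*(-5) = -221 - 5 = -226
Parallelogram area = |-226| = 226

cross = -226, parallelogram area = 226


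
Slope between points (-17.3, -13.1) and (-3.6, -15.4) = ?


dy = -15.4 + 13.1 = -2.3
dx = -3.6 + 17.3 = 13.7
m = -2.3/13.7 = -0.1679

m = -0.1679


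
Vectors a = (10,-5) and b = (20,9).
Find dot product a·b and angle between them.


a·b = 10*20 - 5*9 = 200 - 45 = 155
|a| = sqrt(100+25) = 11.1803
|b| = sqrt(400+81) = 21.9317
cos(theta) = 155/(sqrt(125)*sqrt(481)) = 155/sqrt(60125) = 0.632127
theta = arccos(155/sqrt(60125)) = 50.7928 degrees

a·b = 155, theta = 50.7928 deg


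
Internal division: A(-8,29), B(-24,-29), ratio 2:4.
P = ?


Px = (2*(-24) + 4*(-8))/6 = -80/6 = -13.3333
Py = (2*(-29) + 4*29)/6 = 58/6 = 9.6667

P = (-13.3333, 9.6667)


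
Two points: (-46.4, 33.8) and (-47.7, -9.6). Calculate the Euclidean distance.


dx = -47.7 + 46.4 = -1.3
dy = -9.6 - 33.8 = -43.4
d = sqrt(1.69 + 1883.56) = sqrt(1885.25) = 43.4195

43.4195


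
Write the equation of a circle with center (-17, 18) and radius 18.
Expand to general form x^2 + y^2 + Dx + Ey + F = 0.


(x+ 17)^2 + (y-18)^2 = 18^2
D = -2h = 34, E = -2k = -36
F = h^2+k^2-r^2 = 289+324-324 = 289

x^2 + y^2 + 34x - 36y + 289 = 0


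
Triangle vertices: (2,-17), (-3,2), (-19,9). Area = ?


2*(2-9) = -14
-3*(9+ 17) = -78
-19*(-17-2) = 361
sum = 269
Area = |269|/2 = 134.5000

134.5000 sq units


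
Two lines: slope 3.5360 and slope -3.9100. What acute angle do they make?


m1-m2 = 7.446
1+m1*m2 = -12.82576
tan(theta) = |7.446/(-12.82576)| = 0.580550
theta = arctan(|7.446/(-12.82576)|) = 30.1373 degrees (acute angle)

30.1373 degrees


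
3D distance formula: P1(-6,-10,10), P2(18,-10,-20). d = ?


dx=24, dy=0, dz=-30
d = sqrt(576+0+900) = sqrt(1476) = 38.4187

38.4187


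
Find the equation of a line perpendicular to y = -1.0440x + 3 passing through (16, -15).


Perpendicular slope = -1/m1 = -1/(-1.0440) = 0.9579
b2 = y0 - m2*x0 = -15 + 16/(-1.0440) = -15 - 15.3257 = -30.3257

y = 0.9579x - 30.3257


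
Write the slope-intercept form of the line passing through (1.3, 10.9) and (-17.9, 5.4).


m = (-5.5)/(-19.2) = 0.2865
b = y1 - m*x1 = 10.9 - (-5.5*1.3)/(-19.2) = 10.9 - 0.3724 = 10.5276

y = 0.2865x + 10.5276


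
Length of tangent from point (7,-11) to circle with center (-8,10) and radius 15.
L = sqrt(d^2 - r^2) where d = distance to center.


d = sqrt((7+ 8)^2 + (-11-10)^2) = sqrt(225+441) = 25.8070
L = sqrt(666.0000 - 225) = sqrt(441.0000) = 21.0000

21.0000


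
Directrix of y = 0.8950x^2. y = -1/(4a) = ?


a = 0.8950
1/(4a) = 0.2793
directrix: y = -0.2793 = -0.2793

y = -0.2793
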